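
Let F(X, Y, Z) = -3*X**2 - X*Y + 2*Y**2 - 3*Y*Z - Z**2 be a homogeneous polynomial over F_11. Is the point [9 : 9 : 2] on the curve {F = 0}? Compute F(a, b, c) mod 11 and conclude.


F(9,9,2) ≡ 0 (mod 11); P is on the curve.

Evaluate F(9, 9, 2) term-by-term (mod 11).
  -3*X**2 ↦ -3·81·1·1 = -243
  -X*Y ↦ -1·9·9·1 = -81
  2*Y**2 ↦ 2·1·81·1 = 162
  -3*Y*Z ↦ -3·1·9·2 = -54
  -Z**2 ↦ -1·1·1·4 = -4
Sum: F(9, 9, 2) = (-243) + (-81) + (162) + (-54) + (-4) = -220.
Reducing mod 11: -220 ≡ 0 (mod 11).
Since F(a, b, c) ≡ 0 (mod 11), P lies on the curve.


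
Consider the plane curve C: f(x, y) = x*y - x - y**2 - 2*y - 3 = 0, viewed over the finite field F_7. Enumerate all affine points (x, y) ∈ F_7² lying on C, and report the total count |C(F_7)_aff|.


Affine F_7-points: {(2, 3), (2, 4), (4, 0), (4, 2), (6, 5), (6, 6)}; count = 6.

For each of the 49 pairs (x, y) ∈ F_7², evaluate f(x, y) mod 7. Record the zeros.
  x = 0: [0↦4, 1↦1, 2↦3, 3↦3, 4↦1, 5↦4, 6↦5]  zeros at y ∈ ∅
  x = 1: [0↦3, 1↦1, 2↦4, 3↦5, 4↦4, 5↦1, 6↦3]  zeros at y ∈ ∅
  x = 2: [0↦2, 1↦1, 2↦5, 3↦0, 4↦0, 5↦5, 6↦1]  zeros at y ∈ {3, 4}
  x = 3: [0↦1, 1↦1, 2↦6, 3↦2, 4↦3, 5↦2, 6↦6]  zeros at y ∈ ∅
  x = 4: [0↦0, 1↦1, 2↦0, 3↦4, 4↦6, 5↦6, 6↦4]  zeros at y ∈ {0, 2}
  x = 5: [0↦6, 1↦1, 2↦1, 3↦6, 4↦2, 5↦3, 6↦2]  zeros at y ∈ ∅
  x = 6: [0↦5, 1↦1, 2↦2, 3↦1, 4↦5, 5↦0, 6↦0]  zeros at y ∈ {5, 6}
Collecting zeros: affine points = {(2, 3), (2, 4), (4, 0), (4, 2), (6, 5), (6, 6)}.
Total count |C(F_7)_aff| = 6.


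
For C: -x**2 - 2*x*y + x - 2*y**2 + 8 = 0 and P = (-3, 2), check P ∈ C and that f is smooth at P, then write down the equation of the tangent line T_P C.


Tangent line at P: 3*x - 2*y + 13 = 0.

Step 1: f(-3, 2) = 0, so P lies on C.
Step 2: partial derivatives
  f_x(x, y) = -2*x - 2*y + 1, f_y(x, y) = -2*x - 4*y.
  f_x(P) = 3, f_y(P) = -2 (gradient nonzero, so P is smooth).
Step 3: tangent line at P: 3·(x − -3) + -2·(y − 2) = 0.
Expanding: 3*x - 2*y + 13 = 0.


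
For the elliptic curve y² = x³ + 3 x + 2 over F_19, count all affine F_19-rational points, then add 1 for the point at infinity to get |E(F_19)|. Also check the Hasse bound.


Affine points = {(1, 5), (1, 14), (2, 4), (2, 15), (3, 0), (5, 3), (5, 16), (7, 9), (7, 10), (8, 5), (8, 14), (9, 6), (9, 13), (10, 5), (10, 14), (11, 6), (11, 13), (16, 2), (16, 17), (17, 8), (17, 11), (18, 6), (18, 13)}; affine count = 23; |E(F_19)| = 24.

Discriminant check: Δ ∝ 4a³ + 27b² = 4·3³ + 27·2² = 4·27 + 27·4 ≡ 7 (mod 19). Nonzero ⇒ E is nonsingular.
For each x ∈ F_19, compute rhs = x³ + 3·x + 2 mod 19, then count y ∈ F_19 with y² ≡ rhs.
  x = 0: rhs = 2, matching y values: none (0 points).
  x = 1: rhs = 6, matching y values: 5, 14 (2 points).
  x = 2: rhs = 16, matching y values: 4, 15 (2 points).
  x = 3: rhs = 0, matching y values: 0 (1 points).
  x = 4: rhs = 2, matching y values: none (0 points).
  x = 5: rhs = 9, matching y values: 3, 16 (2 points).
  x = 6: rhs = 8, matching y values: none (0 points).
  x = 7: rhs = 5, matching y values: 9, 10 (2 points).
  x = 8: rhs = 6, matching y values: 5, 14 (2 points).
  x = 9: rhs = 17, matching y values: 6, 13 (2 points).
  x = 10: rhs = 6, matching y values: 5, 14 (2 points).
  x = 11: rhs = 17, matching y values: 6, 13 (2 points).
  x = 12: rhs = 18, matching y values: none (0 points).
  x = 13: rhs = 15, matching y values: none (0 points).
  x = 14: rhs = 14, matching y values: none (0 points).
  x = 15: rhs = 2, matching y values: none (0 points).
  x = 16: rhs = 4, matching y values: 2, 17 (2 points).
  x = 17: rhs = 7, matching y values: 8, 11 (2 points).
  x = 18: rhs = 17, matching y values: 6, 13 (2 points).
Total affine count: 23.
Full point count |E(F_19)| = 23 + 1 = 24.
Hasse bound: |24 − (19+1)| = |4| = 4 ≤ 2√19 ≈ 8.7178 ✓.


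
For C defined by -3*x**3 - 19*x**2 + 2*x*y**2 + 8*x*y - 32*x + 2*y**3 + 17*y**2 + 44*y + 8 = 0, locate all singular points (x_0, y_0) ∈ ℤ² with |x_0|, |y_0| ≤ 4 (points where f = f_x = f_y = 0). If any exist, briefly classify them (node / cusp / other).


Singular points: {(-2, -2)}; classification: node.

Compute partial derivatives:
  f_x = -9*x**2 - 38*x + 2*y**2 + 8*y - 32.
  f_y = 4*x*y + 8*x + 6*y**2 + 34*y + 44.
Scan x_0 ∈ {−4, ..., 4}. For each x_0, f_y(x_0, y) is a polynomial in y; find its integer roots y ∈ {−4, ..., 4}, then test f_x and f at those candidates.
  x = -4: f_y(-4, y) = 6*y**2 + 18*y + 12; vanishes at y ∈ {-2, -1}. (-4, -2): f_x = -32 ≠ 0; (-4, -1): f_x = -30 ≠ 0.
  x = -3: f_y(-3, y) = 6*y**2 + 22*y + 20; vanishes at y ∈ {-2}. (-3, -2): f_x = -7 ≠ 0.
  x = -2: f_y(-2, y) = 6*y**2 + 26*y + 28; vanishes at y ∈ {-2}. (-2, -2): f_x = 0, f = 0 — SINGULAR.
  x = -1: f_y(-1, y) = 6*y**2 + 30*y + 36; vanishes at y ∈ {-3, -2}. (-1, -3): f_x = -9 ≠ 0; (-1, -2): f_x = -11 ≠ 0.
  x = 0: f_y(0, y) = 6*y**2 + 34*y + 44; vanishes at y ∈ {-2}. (0, -2): f_x = -40 ≠ 0.
  x = 1: f_y(1, y) = 6*y**2 + 38*y + 52; vanishes at y ∈ {-2}. (1, -2): f_x = -87 ≠ 0.
  x = 2: f_y(2, y) = 6*y**2 + 42*y + 60; vanishes at y ∈ {-2}. (2, -2): f_x = -152 ≠ 0.
  x = 3: f_y(3, y) = 6*y**2 + 46*y + 68; vanishes at y ∈ {-2}. (3, -2): f_x = -235 ≠ 0.
  x = 4: f_y(4, y) = 6*y**2 + 50*y + 76; vanishes at y ∈ {-2}. (4, -2): f_x = -336 ≠ 0.
Only singular point on the grid: (-2, -2).
Classify: substitute x = -2 + u, y = -2 + v and expand: f = -3*u**3 - u**2 + 2*u*v**2 + 2*v**3 + v**2.
No constant or linear terms (consistent with a singular point). Quadratic part: -u**2 + v**2. Cubic part: -3*u**3 + 2*u*v**2 + 2*v**3.
The quadratic part v**2 - u**2 = (v − u)(v + u) splits into two distinct linear factors, so there are two distinct tangent lines y − -2 = ±(x − -2) — this is a node (ordinary double point).
Classification: node.


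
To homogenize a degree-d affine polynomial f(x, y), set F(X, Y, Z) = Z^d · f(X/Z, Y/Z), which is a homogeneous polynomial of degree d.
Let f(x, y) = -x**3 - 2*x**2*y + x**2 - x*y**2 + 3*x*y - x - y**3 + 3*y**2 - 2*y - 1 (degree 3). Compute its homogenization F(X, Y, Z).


F(X, Y, Z) = -X**3 - 2*X**2*Y + X**2*Z - X*Y**2 + 3*X*Y*Z - X*Z**2 - Y**3 + 3*Y**2*Z - 2*Y*Z**2 - Z**3

deg(f) = 3.
Substitute x = X/Z, y = Y/Z into f, then multiply by Z^3.
  monomial -1·x^3·y^0 ↦ -1·X^3·Y^0·Z^0.
  monomial -2·x^2·y^1 ↦ -2·X^2·Y^1·Z^0.
  monomial 1·x^2·y^0 ↦ 1·X^2·Y^0·Z^1.
  monomial -1·x^1·y^2 ↦ -1·X^1·Y^2·Z^0.
  monomial 3·x^1·y^1 ↦ 3·X^1·Y^1·Z^1.
  monomial -1·x^1·y^0 ↦ -1·X^1·Y^0·Z^2.
  monomial -1·x^0·y^3 ↦ -1·X^0·Y^3·Z^0.
  monomial 3·x^0·y^2 ↦ 3·X^0·Y^2·Z^1.
  monomial -2·x^0·y^1 ↦ -2·X^0·Y^1·Z^2.
  monomial -1·x^0·y^0 ↦ -1·X^0·Y^0·Z^3.
Collecting: F(X, Y, Z) = -X**3 - 2*X**2*Y + X**2*Z - X*Y**2 + 3*X*Y*Z - X*Z**2 - Y**3 + 3*Y**2*Z - 2*Y*Z**2 - Z**3.


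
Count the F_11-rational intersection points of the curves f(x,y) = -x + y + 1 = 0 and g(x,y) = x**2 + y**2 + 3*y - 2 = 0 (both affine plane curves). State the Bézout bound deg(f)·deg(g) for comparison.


Common zeros: {(8, 7)}; count = 1; Bézout bound = 2.

deg(f) = 1, deg(g) = 2, so Bézout bound = 2.
Scan x ∈ F_11. For each x, list the y ∈ F_11 with f(x, y) ≡ 0 and those with g(x, y) ≡ 0 (mod 11); the common zeros in that column are the intersection.
  x = 0: f ≡ 0 at y ∈ {10}; g ≡ 0 at y ∈ ∅; common: ∅.
  x = 1: f ≡ 0 at y ∈ {0}; g ≡ 0 at y ∈ ∅; common: ∅.
  x = 2: f ≡ 0 at y ∈ {1}; g ≡ 0 at y ∈ {9, 10}; common: ∅.
  x = 3: f ≡ 0 at y ∈ {2}; g ≡ 0 at y ∈ {1, 7}; common: ∅.
  x = 4: f ≡ 0 at y ∈ {3}; g ≡ 0 at y ∈ ∅; common: ∅.
  x = 5: f ≡ 0 at y ∈ {4}; g ≡ 0 at y ∈ {2, 6}; common: ∅.
  x = 6: f ≡ 0 at y ∈ {5}; g ≡ 0 at y ∈ {2, 6}; common: ∅.
  x = 7: f ≡ 0 at y ∈ {6}; g ≡ 0 at y ∈ ∅; common: ∅.
  x = 8: f ≡ 0 at y ∈ {7}; g ≡ 0 at y ∈ {1, 7}; common: {7}.
  x = 9: f ≡ 0 at y ∈ {8}; g ≡ 0 at y ∈ {9, 10}; common: ∅.
  x = 10: f ≡ 0 at y ∈ {9}; g ≡ 0 at y ∈ ∅; common: ∅.
Collecting: common zeros = {(8, 7)}, so the count is 1.
Comparison with the Bézout bound: 1 ≤ 2 = deg(f)·deg(g), as expected for curves with no common component (the affine F_11-count falls short of the bound because intersections may lie at infinity, over extension fields, or carry multiplicity).


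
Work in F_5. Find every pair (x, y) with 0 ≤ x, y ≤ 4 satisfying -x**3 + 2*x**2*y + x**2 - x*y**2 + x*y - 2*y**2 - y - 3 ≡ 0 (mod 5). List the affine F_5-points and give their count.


Affine F_5-points: {(2, 2), (2, 4), (4, 2), (4, 3)}; count = 4.

For each of the 25 pairs (x, y) ∈ F_5², evaluate f(x, y) mod 5. Record the zeros.
  x = 0: [0↦2, 1↦4, 2↦2, 3↦1, 4↦1]  zeros at y ∈ ∅
  x = 1: [0↦2, 1↦1, 2↦4, 3↦1, 4↦2]  zeros at y ∈ ∅
  x = 2: [0↦3, 1↦3, 2↦0, 3↦4, 4↦0]  zeros at y ∈ {2, 4}
  x = 3: [0↦4, 1↦4, 2↦4, 3↦4, 4↦4]  zeros at y ∈ ∅
  x = 4: [0↦4, 1↦3, 2↦0, 3↦0, 4↦3]  zeros at y ∈ {2, 3}
Collecting zeros: affine points = {(2, 2), (2, 4), (4, 2), (4, 3)}.
Total count |C(F_5)_aff| = 4.


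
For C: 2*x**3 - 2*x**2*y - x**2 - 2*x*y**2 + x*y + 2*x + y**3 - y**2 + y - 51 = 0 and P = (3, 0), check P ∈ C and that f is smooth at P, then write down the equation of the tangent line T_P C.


Tangent line at P: 50*x - 14*y - 150 = 0.

Step 1: f(3, 0) = 0, so P lies on C.
Step 2: partial derivatives
  f_x(x, y) = 6*x**2 - 4*x*y - 2*x - 2*y**2 + y + 2, f_y(x, y) = -2*x**2 - 4*x*y + x + 3*y**2 - 2*y + 1.
  f_x(P) = 50, f_y(P) = -14 (gradient nonzero, so P is smooth).
Step 3: tangent line at P: 50·(x − 3) + -14·(y − 0) = 0.
Expanding: 50*x - 14*y - 150 = 0.


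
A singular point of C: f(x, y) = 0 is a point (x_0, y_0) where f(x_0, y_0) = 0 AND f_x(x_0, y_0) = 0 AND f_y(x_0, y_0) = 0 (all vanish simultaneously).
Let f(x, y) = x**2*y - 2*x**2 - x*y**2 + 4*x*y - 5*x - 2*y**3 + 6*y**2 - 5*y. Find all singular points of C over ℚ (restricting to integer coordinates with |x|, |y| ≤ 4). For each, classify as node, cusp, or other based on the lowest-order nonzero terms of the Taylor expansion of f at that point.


Singular points: {(-1, 1)}; classification: node.

Compute partial derivatives:
  f_x = 2*x*y - 4*x - y**2 + 4*y - 5.
  f_y = x**2 - 2*x*y + 4*x - 6*y**2 + 12*y - 5.
Scan x_0 ∈ {−4, ..., 4}. For each x_0, f_y(x_0, y) is a polynomial in y; find its integer roots y ∈ {−4, ..., 4}, then test f_x and f at those candidates.
  x = -4: f_y(-4, y) = -6*y**2 + 20*y - 5; no integer root y with |y| ≤ 4.
  x = -3: f_y(-3, y) = -6*y**2 + 18*y - 8; no integer root y with |y| ≤ 4.
  x = -2: f_y(-2, y) = -6*y**2 + 16*y - 9; no integer root y with |y| ≤ 4.
  x = -1: f_y(-1, y) = -6*y**2 + 14*y - 8; vanishes at y ∈ {1}. (-1, 1): f_x = 0, f = 0 — SINGULAR.
  x = 0: f_y(0, y) = -6*y**2 + 12*y - 5; no integer root y with |y| ≤ 4.
  x = 1: f_y(1, y) = -6*y**2 + 10*y; vanishes at y ∈ {0}. (1, 0): f_x = -9 ≠ 0.
  x = 2: f_y(2, y) = -6*y**2 + 8*y + 7; no integer root y with |y| ≤ 4.
  x = 3: f_y(3, y) = -6*y**2 + 6*y + 16; no integer root y with |y| ≤ 4.
  x = 4: f_y(4, y) = -6*y**2 + 4*y + 27; no integer root y with |y| ≤ 4.
Only singular point on the grid: (-1, 1).
Classify: substitute x = -1 + u, y = 1 + v and expand: f = u**2*v - u**2 - u*v**2 - 2*v**3 + v**2.
No constant or linear terms (consistent with a singular point). Quadratic part: -u**2 + v**2. Cubic part: u**2*v - u*v**2 - 2*v**3.
The quadratic part v**2 - u**2 = (v − u)(v + u) splits into two distinct linear factors, so there are two distinct tangent lines y − 1 = ±(x − -1) — this is a node (ordinary double point).
Classification: node.


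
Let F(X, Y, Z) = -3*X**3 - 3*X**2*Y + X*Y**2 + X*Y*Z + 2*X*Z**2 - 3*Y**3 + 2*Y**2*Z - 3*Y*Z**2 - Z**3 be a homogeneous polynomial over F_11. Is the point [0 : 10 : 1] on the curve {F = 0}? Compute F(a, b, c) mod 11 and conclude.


F(0,10,1) ≡ 7 (mod 11); P is NOT on the curve.

Evaluate F(0, 10, 1) term-by-term (mod 11).
  -3*X**3 ↦ -3·0·1·1 = 0
  -3*X**2*Y ↦ -3·0·10·1 = 0
  X*Y**2 ↦ 1·0·100·1 = 0
  X*Y*Z ↦ 1·0·10·1 = 0
  2*X*Z**2 ↦ 2·0·1·1 = 0
  -3*Y**3 ↦ -3·1·1000·1 = -3000
  2*Y**2*Z ↦ 2·1·100·1 = 200
  -3*Y*Z**2 ↦ -3·1·10·1 = -30
  -Z**3 ↦ -1·1·1·1 = -1
Sum: F(0, 10, 1) = (0) + (0) + (0) + (0) + (0) + (-3000) + (200) + (-30) + (-1) = -2831.
Reducing mod 11: -2831 ≡ 7 (mod 11).
Since F(a, b, c) ≡ 7 ≠ 0 (mod 11), P does NOT lie on the curve.


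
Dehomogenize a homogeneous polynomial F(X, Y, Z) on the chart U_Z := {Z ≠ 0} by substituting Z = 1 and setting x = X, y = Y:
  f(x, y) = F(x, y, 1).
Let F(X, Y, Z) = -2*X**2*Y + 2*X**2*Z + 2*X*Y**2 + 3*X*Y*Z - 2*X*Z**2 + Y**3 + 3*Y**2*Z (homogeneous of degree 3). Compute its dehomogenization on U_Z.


f(x, y) = -2*x**2*y + 2*x**2 + 2*x*y**2 + 3*x*y - 2*x + y**3 + 3*y**2

On U_Z we set Z = 1. Each monomial c·X^i·Y^j·Z^k in F becomes c·x^i·y^j·1^k = c·x^i·y^j.
Substituting Z = 1: F(X, Y, 1) = -2*x**2*y + 2*x**2 + 2*x*y**2 + 3*x*y - 2*x + y**3 + 3*y**2.
Note: deg(f) ≤ deg(F) = 3; strict inequality happens when F is divisible by Z (lost terms).


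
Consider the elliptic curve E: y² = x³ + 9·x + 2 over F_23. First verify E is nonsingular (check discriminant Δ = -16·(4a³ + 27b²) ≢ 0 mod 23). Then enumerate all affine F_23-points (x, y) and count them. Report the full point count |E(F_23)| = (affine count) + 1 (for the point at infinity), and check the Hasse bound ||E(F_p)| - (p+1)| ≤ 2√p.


Affine points = {(0, 5), (0, 18), (1, 9), (1, 14), (11, 11), (11, 12), (13, 4), (13, 19), (15, 4), (15, 19), (17, 10), (17, 13), (18, 4), (18, 19)}; affine count = 14; |E(F_23)| = 15.

Discriminant check: Δ ∝ 4a³ + 27b² = 4·9³ + 27·2² = 4·729 + 27·4 ≡ 11 (mod 23). Nonzero ⇒ E is nonsingular.
For each x ∈ F_23, compute rhs = x³ + 9·x + 2 mod 23, then count y ∈ F_23 with y² ≡ rhs.
  x = 0: rhs = 2, matching y values: 5, 18 (2 points).
  x = 1: rhs = 12, matching y values: 9, 14 (2 points).
  x = 2: rhs = 5, matching y values: none (0 points).
  x = 3: rhs = 10, matching y values: none (0 points).
  x = 4: rhs = 10, matching y values: none (0 points).
  x = 5: rhs = 11, matching y values: none (0 points).
  x = 6: rhs = 19, matching y values: none (0 points).
  x = 7: rhs = 17, matching y values: none (0 points).
  x = 8: rhs = 11, matching y values: none (0 points).
  x = 9: rhs = 7, matching y values: none (0 points).
  x = 10: rhs = 11, matching y values: none (0 points).
  x = 11: rhs = 6, matching y values: 11, 12 (2 points).
  x = 12: rhs = 21, matching y values: none (0 points).
  x = 13: rhs = 16, matching y values: 4, 19 (2 points).
  x = 14: rhs = 20, matching y values: none (0 points).
  x = 15: rhs = 16, matching y values: 4, 19 (2 points).
  x = 16: rhs = 10, matching y values: none (0 points).
  x = 17: rhs = 8, matching y values: 10, 13 (2 points).
  x = 18: rhs = 16, matching y values: 4, 19 (2 points).
  x = 19: rhs = 17, matching y values: none (0 points).
  x = 20: rhs = 17, matching y values: none (0 points).
  x = 21: rhs = 22, matching y values: none (0 points).
  x = 22: rhs = 15, matching y values: none (0 points).
Total affine count: 14.
Full point count |E(F_23)| = 14 + 1 = 15.
Hasse bound: |15 − (23+1)| = |-9| = 9 ≤ 2√23 ≈ 9.5917 ✓.


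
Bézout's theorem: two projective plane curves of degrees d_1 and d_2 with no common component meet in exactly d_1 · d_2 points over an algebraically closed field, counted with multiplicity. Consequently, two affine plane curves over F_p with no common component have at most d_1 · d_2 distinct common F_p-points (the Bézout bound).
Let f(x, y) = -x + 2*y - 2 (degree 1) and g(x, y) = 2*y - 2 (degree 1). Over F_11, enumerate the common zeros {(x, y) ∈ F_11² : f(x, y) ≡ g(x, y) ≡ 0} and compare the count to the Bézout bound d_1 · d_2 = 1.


Common zeros: {(0, 1)}; count = 1; Bézout bound = 1.

deg(f) = 1, deg(g) = 1, so Bézout bound = 1.
Scan x ∈ F_11. For each x, list the y ∈ F_11 with f(x, y) ≡ 0 and those with g(x, y) ≡ 0 (mod 11); the common zeros in that column are the intersection.
  x = 0: f ≡ 0 at y ∈ {1}; g ≡ 0 at y ∈ {1}; common: {1}.
  x = 1: f ≡ 0 at y ∈ {7}; g ≡ 0 at y ∈ {1}; common: ∅.
  x = 2: f ≡ 0 at y ∈ {2}; g ≡ 0 at y ∈ {1}; common: ∅.
  x = 3: f ≡ 0 at y ∈ {8}; g ≡ 0 at y ∈ {1}; common: ∅.
  x = 4: f ≡ 0 at y ∈ {3}; g ≡ 0 at y ∈ {1}; common: ∅.
  x = 5: f ≡ 0 at y ∈ {9}; g ≡ 0 at y ∈ {1}; common: ∅.
  x = 6: f ≡ 0 at y ∈ {4}; g ≡ 0 at y ∈ {1}; common: ∅.
  x = 7: f ≡ 0 at y ∈ {10}; g ≡ 0 at y ∈ {1}; common: ∅.
  x = 8: f ≡ 0 at y ∈ {5}; g ≡ 0 at y ∈ {1}; common: ∅.
  x = 9: f ≡ 0 at y ∈ {0}; g ≡ 0 at y ∈ {1}; common: ∅.
  x = 10: f ≡ 0 at y ∈ {6}; g ≡ 0 at y ∈ {1}; common: ∅.
Collecting: common zeros = {(0, 1)}, so the count is 1.
Comparison with the Bézout bound: 1 ≤ 1 = deg(f)·deg(g), as expected for curves with no common component (the bound is attained).


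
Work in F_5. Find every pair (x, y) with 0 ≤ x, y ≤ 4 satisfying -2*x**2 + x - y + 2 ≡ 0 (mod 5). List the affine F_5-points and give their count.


Affine F_5-points: {(0, 2), (1, 1), (2, 1), (3, 2), (4, 4)}; count = 5.

For each of the 25 pairs (x, y) ∈ F_5², evaluate f(x, y) mod 5. Record the zeros.
  x = 0: [0↦2, 1↦1, 2↦0, 3↦4, 4↦3]  zeros at y ∈ {2}
  x = 1: [0↦1, 1↦0, 2↦4, 3↦3, 4↦2]  zeros at y ∈ {1}
  x = 2: [0↦1, 1↦0, 2↦4, 3↦3, 4↦2]  zeros at y ∈ {1}
  x = 3: [0↦2, 1↦1, 2↦0, 3↦4, 4↦3]  zeros at y ∈ {2}
  x = 4: [0↦4, 1↦3, 2↦2, 3↦1, 4↦0]  zeros at y ∈ {4}
Collecting zeros: affine points = {(0, 2), (1, 1), (2, 1), (3, 2), (4, 4)}.
Total count |C(F_5)_aff| = 5.


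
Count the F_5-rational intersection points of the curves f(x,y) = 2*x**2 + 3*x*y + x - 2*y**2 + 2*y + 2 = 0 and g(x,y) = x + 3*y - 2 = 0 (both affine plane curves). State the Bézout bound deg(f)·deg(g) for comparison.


Common zeros: {(4, 1)}; count = 1; Bézout bound = 2.

deg(f) = 2, deg(g) = 1, so Bézout bound = 2.
Scan x ∈ F_5. For each x, list the y ∈ F_5 with f(x, y) ≡ 0 and those with g(x, y) ≡ 0 (mod 5); the common zeros in that column are the intersection.
  x = 0: f ≡ 0 at y ∈ {3}; g ≡ 0 at y ∈ {4}; common: ∅.
  x = 1: f ≡ 0 at y ∈ {0}; g ≡ 0 at y ∈ {2}; common: ∅.
  x = 2: f ≡ 0 at y ∈ {2}; g ≡ 0 at y ∈ {0}; common: ∅.
  x = 3: f ≡ 0 at y ∈ {4}; g ≡ 0 at y ∈ {3}; common: ∅.
  x = 4: f ≡ 0 at y ∈ {1}; g ≡ 0 at y ∈ {1}; common: {1}.
Collecting: common zeros = {(4, 1)}, so the count is 1.
Comparison with the Bézout bound: 1 ≤ 2 = deg(f)·deg(g), as expected for curves with no common component (the affine F_5-count falls short of the bound because intersections may lie at infinity, over extension fields, or carry multiplicity).


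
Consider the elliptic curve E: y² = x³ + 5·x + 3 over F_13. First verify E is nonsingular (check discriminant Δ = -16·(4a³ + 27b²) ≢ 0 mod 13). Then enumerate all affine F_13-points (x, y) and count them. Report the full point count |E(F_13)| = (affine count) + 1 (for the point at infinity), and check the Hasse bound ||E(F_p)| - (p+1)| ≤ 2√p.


Affine points = {(0, 4), (0, 9), (1, 3), (1, 10), (4, 3), (4, 10), (5, 6), (5, 7), (7, 2), (7, 11), (8, 3), (8, 10), (9, 6), (9, 7), (10, 0), (12, 6), (12, 7)}; affine count = 17; |E(F_13)| = 18.

Discriminant check: Δ ∝ 4a³ + 27b² = 4·5³ + 27·3² = 4·125 + 27·9 ≡ 2 (mod 13). Nonzero ⇒ E is nonsingular.
For each x ∈ F_13, compute rhs = x³ + 5·x + 3 mod 13, then count y ∈ F_13 with y² ≡ rhs.
  x = 0: rhs = 3, matching y values: 4, 9 (2 points).
  x = 1: rhs = 9, matching y values: 3, 10 (2 points).
  x = 2: rhs = 8, matching y values: none (0 points).
  x = 3: rhs = 6, matching y values: none (0 points).
  x = 4: rhs = 9, matching y values: 3, 10 (2 points).
  x = 5: rhs = 10, matching y values: 6, 7 (2 points).
  x = 6: rhs = 2, matching y values: none (0 points).
  x = 7: rhs = 4, matching y values: 2, 11 (2 points).
  x = 8: rhs = 9, matching y values: 3, 10 (2 points).
  x = 9: rhs = 10, matching y values: 6, 7 (2 points).
  x = 10: rhs = 0, matching y values: 0 (1 points).
  x = 11: rhs = 11, matching y values: none (0 points).
  x = 12: rhs = 10, matching y values: 6, 7 (2 points).
Total affine count: 17.
Full point count |E(F_13)| = 17 + 1 = 18.
Hasse bound: |18 − (13+1)| = |4| = 4 ≤ 2√13 ≈ 7.2111 ✓.


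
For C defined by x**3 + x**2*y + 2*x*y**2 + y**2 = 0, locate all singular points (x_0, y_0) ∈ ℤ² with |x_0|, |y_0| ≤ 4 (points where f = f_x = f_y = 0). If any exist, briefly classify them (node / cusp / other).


Singular points: {(0, 0)}; classification: cusp.

Compute partial derivatives:
  f_x = 3*x**2 + 2*x*y + 2*y**2.
  f_y = x**2 + 4*x*y + 2*y.
Scan x_0 ∈ {−4, ..., 4}. For each x_0, f_y(x_0, y) is a polynomial in y; find its integer roots y ∈ {−4, ..., 4}, then test f_x and f at those candidates.
  x = -4: f_y(-4, y) = 16 - 14*y; no integer root y with |y| ≤ 4.
  x = -3: f_y(-3, y) = 9 - 10*y; no integer root y with |y| ≤ 4.
  x = -2: f_y(-2, y) = 4 - 6*y; no integer root y with |y| ≤ 4.
  x = -1: f_y(-1, y) = 1 - 2*y; no integer root y with |y| ≤ 4.
  x = 0: f_y(0, y) = 2*y; vanishes at y ∈ {0}. (0, 0): f_x = 0, f = 0 — SINGULAR.
  x = 1: f_y(1, y) = 6*y + 1; no integer root y with |y| ≤ 4.
  x = 2: f_y(2, y) = 10*y + 4; no integer root y with |y| ≤ 4.
  x = 3: f_y(3, y) = 14*y + 9; no integer root y with |y| ≤ 4.
  x = 4: f_y(4, y) = 18*y + 16; no integer root y with |y| ≤ 4.
Only singular point on the grid: (0, 0).
Classify: substitute x = 0 + u, y = 0 + v and expand: f = u**3 + u**2*v + 2*u*v**2 + v**2.
No constant or linear terms (consistent with a singular point). Quadratic part: v**2. Cubic part: u**3 + u**2*v + 2*u*v**2.
The quadratic part v**2 is a perfect square, so there is a single (double) tangent line v = 0, i.e. y = 0. Restricting the cubic part to that line (v = 0) leaves u**3 ≠ 0, so f is not divisible by v and the branch is v² ≈ -u**3 to lowest order — this is a cusp.
Classification: cusp.


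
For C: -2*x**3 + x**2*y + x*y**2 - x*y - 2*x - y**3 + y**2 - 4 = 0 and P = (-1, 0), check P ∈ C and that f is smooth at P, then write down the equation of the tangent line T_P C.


Tangent line at P: -8*x + 2*y - 8 = 0.

Step 1: f(-1, 0) = 0, so P lies on C.
Step 2: partial derivatives
  f_x(x, y) = -6*x**2 + 2*x*y + y**2 - y - 2, f_y(x, y) = x**2 + 2*x*y - x - 3*y**2 + 2*y.
  f_x(P) = -8, f_y(P) = 2 (gradient nonzero, so P is smooth).
Step 3: tangent line at P: -8·(x − -1) + 2·(y − 0) = 0.
Expanding: -8*x + 2*y - 8 = 0.


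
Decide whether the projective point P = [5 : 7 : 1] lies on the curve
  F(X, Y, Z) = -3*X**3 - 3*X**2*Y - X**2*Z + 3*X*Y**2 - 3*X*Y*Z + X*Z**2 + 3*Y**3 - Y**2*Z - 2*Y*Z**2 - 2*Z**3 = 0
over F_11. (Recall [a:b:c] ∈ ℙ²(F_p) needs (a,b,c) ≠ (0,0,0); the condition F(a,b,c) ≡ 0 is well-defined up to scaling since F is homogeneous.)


F(5,7,1) ≡ 3 (mod 11); P is NOT on the curve.

Evaluate F(5, 7, 1) term-by-term (mod 11).
  -3*X**3 ↦ -3·125·1·1 = -375
  -3*X**2*Y ↦ -3·25·7·1 = -525
  -X**2*Z ↦ -1·25·1·1 = -25
  3*X*Y**2 ↦ 3·5·49·1 = 735
  -3*X*Y*Z ↦ -3·5·7·1 = -105
  X*Z**2 ↦ 1·5·1·1 = 5
  3*Y**3 ↦ 3·1·343·1 = 1029
  -Y**2*Z ↦ -1·1·49·1 = -49
  -2*Y*Z**2 ↦ -2·1·7·1 = -14
  -2*Z**3 ↦ -2·1·1·1 = -2
Sum: F(5, 7, 1) = (-375) + (-525) + (-25) + (735) + (-105) + (5) + (1029) + (-49) + (-14) + (-2) = 674.
Reducing mod 11: 674 ≡ 3 (mod 11).
Since F(a, b, c) ≡ 3 ≠ 0 (mod 11), P does NOT lie on the curve.


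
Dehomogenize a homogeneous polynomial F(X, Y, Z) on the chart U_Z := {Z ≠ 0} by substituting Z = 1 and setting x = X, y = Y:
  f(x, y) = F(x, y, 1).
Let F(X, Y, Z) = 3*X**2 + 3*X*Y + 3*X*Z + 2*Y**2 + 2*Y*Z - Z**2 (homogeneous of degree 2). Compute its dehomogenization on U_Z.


f(x, y) = 3*x**2 + 3*x*y + 3*x + 2*y**2 + 2*y - 1

On U_Z we set Z = 1. Each monomial c·X^i·Y^j·Z^k in F becomes c·x^i·y^j·1^k = c·x^i·y^j.
Substituting Z = 1: F(X, Y, 1) = 3*x**2 + 3*x*y + 3*x + 2*y**2 + 2*y - 1.
Note: deg(f) ≤ deg(F) = 2; strict inequality happens when F is divisible by Z (lost terms).


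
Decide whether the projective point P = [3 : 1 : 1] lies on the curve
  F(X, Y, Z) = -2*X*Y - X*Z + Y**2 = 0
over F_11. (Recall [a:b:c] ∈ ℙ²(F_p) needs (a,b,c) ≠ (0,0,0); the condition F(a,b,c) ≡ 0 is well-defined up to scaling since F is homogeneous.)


F(3,1,1) ≡ 3 (mod 11); P is NOT on the curve.

Evaluate F(3, 1, 1) term-by-term (mod 11).
  -2*X*Y ↦ -2·3·1·1 = -6
  -X*Z ↦ -1·3·1·1 = -3
  Y**2 ↦ 1·1·1·1 = 1
Sum: F(3, 1, 1) = (-6) + (-3) + (1) = -8.
Reducing mod 11: -8 ≡ 3 (mod 11).
Since F(a, b, c) ≡ 3 ≠ 0 (mod 11), P does NOT lie on the curve.


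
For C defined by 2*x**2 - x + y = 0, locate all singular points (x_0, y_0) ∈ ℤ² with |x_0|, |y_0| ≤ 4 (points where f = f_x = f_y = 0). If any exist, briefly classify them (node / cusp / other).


No singular points in the scanned grid; C is smooth there.

Compute partial derivatives:
  f_x = 4*x - 1.
  f_y = 1.
f_y = 1 is a nonzero constant, so f_y never vanishes: no point (x, y) can satisfy f = f_x = f_y = 0. In particular no (x, y) ∈ {−4, ..., 4}² is singular; the curve is smooth.


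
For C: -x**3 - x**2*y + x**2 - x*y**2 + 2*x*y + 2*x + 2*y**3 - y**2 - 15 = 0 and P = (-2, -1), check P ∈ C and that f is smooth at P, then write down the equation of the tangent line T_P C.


Tangent line at P: -21*x - 4*y - 46 = 0.

Step 1: f(-2, -1) = 0, so P lies on C.
Step 2: partial derivatives
  f_x(x, y) = -3*x**2 - 2*x*y + 2*x - y**2 + 2*y + 2, f_y(x, y) = -x**2 - 2*x*y + 2*x + 6*y**2 - 2*y.
  f_x(P) = -21, f_y(P) = -4 (gradient nonzero, so P is smooth).
Step 3: tangent line at P: -21·(x − -2) + -4·(y − -1) = 0.
Expanding: -21*x - 4*y - 46 = 0.


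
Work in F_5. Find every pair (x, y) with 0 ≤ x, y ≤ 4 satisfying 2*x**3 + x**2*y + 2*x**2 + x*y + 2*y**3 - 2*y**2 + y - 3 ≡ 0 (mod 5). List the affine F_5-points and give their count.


Affine F_5-points: {(1, 2), (2, 4)}; count = 2.

For each of the 25 pairs (x, y) ∈ F_5², evaluate f(x, y) mod 5. Record the zeros.
  x = 0: [0↦2, 1↦3, 2↦2, 3↦1, 4↦2]  zeros at y ∈ ∅
  x = 1: [0↦1, 1↦4, 2↦0, 3↦1, 4↦4]  zeros at y ∈ {2}
  x = 2: [0↦1, 1↦3, 2↦3, 3↦3, 4↦0]  zeros at y ∈ {4}
  x = 3: [0↦4, 1↦2, 2↦3, 3↦4, 4↦2]  zeros at y ∈ ∅
  x = 4: [0↦2, 1↦3, 2↦2, 3↦1, 4↦2]  zeros at y ∈ ∅
Collecting zeros: affine points = {(1, 2), (2, 4)}.
Total count |C(F_5)_aff| = 2.


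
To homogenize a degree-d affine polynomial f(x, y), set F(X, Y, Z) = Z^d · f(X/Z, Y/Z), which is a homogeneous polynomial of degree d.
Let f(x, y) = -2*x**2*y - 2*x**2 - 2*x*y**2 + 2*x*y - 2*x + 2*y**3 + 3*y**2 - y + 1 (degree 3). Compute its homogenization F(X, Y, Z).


F(X, Y, Z) = -2*X**2*Y - 2*X**2*Z - 2*X*Y**2 + 2*X*Y*Z - 2*X*Z**2 + 2*Y**3 + 3*Y**2*Z - Y*Z**2 + Z**3

deg(f) = 3.
Substitute x = X/Z, y = Y/Z into f, then multiply by Z^3.
  monomial -2·x^2·y^1 ↦ -2·X^2·Y^1·Z^0.
  monomial -2·x^2·y^0 ↦ -2·X^2·Y^0·Z^1.
  monomial -2·x^1·y^2 ↦ -2·X^1·Y^2·Z^0.
  monomial 2·x^1·y^1 ↦ 2·X^1·Y^1·Z^1.
  monomial -2·x^1·y^0 ↦ -2·X^1·Y^0·Z^2.
  monomial 2·x^0·y^3 ↦ 2·X^0·Y^3·Z^0.
  monomial 3·x^0·y^2 ↦ 3·X^0·Y^2·Z^1.
  monomial -1·x^0·y^1 ↦ -1·X^0·Y^1·Z^2.
  monomial 1·x^0·y^0 ↦ 1·X^0·Y^0·Z^3.
Collecting: F(X, Y, Z) = -2*X**2*Y - 2*X**2*Z - 2*X*Y**2 + 2*X*Y*Z - 2*X*Z**2 + 2*Y**3 + 3*Y**2*Z - Y*Z**2 + Z**3.


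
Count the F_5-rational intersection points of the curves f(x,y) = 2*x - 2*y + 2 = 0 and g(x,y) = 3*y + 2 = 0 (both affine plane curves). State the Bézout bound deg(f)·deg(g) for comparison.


Common zeros: {(0, 1)}; count = 1; Bézout bound = 1.

deg(f) = 1, deg(g) = 1, so Bézout bound = 1.
Scan x ∈ F_5. For each x, list the y ∈ F_5 with f(x, y) ≡ 0 and those with g(x, y) ≡ 0 (mod 5); the common zeros in that column are the intersection.
  x = 0: f ≡ 0 at y ∈ {1}; g ≡ 0 at y ∈ {1}; common: {1}.
  x = 1: f ≡ 0 at y ∈ {2}; g ≡ 0 at y ∈ {1}; common: ∅.
  x = 2: f ≡ 0 at y ∈ {3}; g ≡ 0 at y ∈ {1}; common: ∅.
  x = 3: f ≡ 0 at y ∈ {4}; g ≡ 0 at y ∈ {1}; common: ∅.
  x = 4: f ≡ 0 at y ∈ {0}; g ≡ 0 at y ∈ {1}; common: ∅.
Collecting: common zeros = {(0, 1)}, so the count is 1.
Comparison with the Bézout bound: 1 ≤ 1 = deg(f)·deg(g), as expected for curves with no common component (the bound is attained).


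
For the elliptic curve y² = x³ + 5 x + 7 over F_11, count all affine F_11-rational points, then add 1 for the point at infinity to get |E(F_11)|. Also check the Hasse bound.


Affine points = {(2, 5), (2, 6), (3, 4), (3, 7), (4, 5), (4, 6), (5, 5), (5, 6), (6, 0), (7, 0), (8, 3), (8, 8), (9, 0), (10, 1), (10, 10)}; affine count = 15; |E(F_11)| = 16.

Discriminant check: Δ ∝ 4a³ + 27b² = 4·5³ + 27·7² = 4·125 + 27·49 ≡ 8 (mod 11). Nonzero ⇒ E is nonsingular.
For each x ∈ F_11, compute rhs = x³ + 5·x + 7 mod 11, then count y ∈ F_11 with y² ≡ rhs.
  x = 0: rhs = 7, matching y values: none (0 points).
  x = 1: rhs = 2, matching y values: none (0 points).
  x = 2: rhs = 3, matching y values: 5, 6 (2 points).
  x = 3: rhs = 5, matching y values: 4, 7 (2 points).
  x = 4: rhs = 3, matching y values: 5, 6 (2 points).
  x = 5: rhs = 3, matching y values: 5, 6 (2 points).
  x = 6: rhs = 0, matching y values: 0 (1 points).
  x = 7: rhs = 0, matching y values: 0 (1 points).
  x = 8: rhs = 9, matching y values: 3, 8 (2 points).
  x = 9: rhs = 0, matching y values: 0 (1 points).
  x = 10: rhs = 1, matching y values: 1, 10 (2 points).
Total affine count: 15.
Full point count |E(F_11)| = 15 + 1 = 16.
Hasse bound: |16 − (11+1)| = |4| = 4 ≤ 2√11 ≈ 6.6332 ✓.


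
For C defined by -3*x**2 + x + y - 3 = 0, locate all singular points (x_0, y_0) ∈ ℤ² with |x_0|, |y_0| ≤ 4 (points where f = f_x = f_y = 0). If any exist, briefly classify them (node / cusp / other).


No singular points in the scanned grid; C is smooth there.

Compute partial derivatives:
  f_x = 1 - 6*x.
  f_y = 1.
f_y = 1 is a nonzero constant, so f_y never vanishes: no point (x, y) can satisfy f = f_x = f_y = 0. In particular no (x, y) ∈ {−4, ..., 4}² is singular; the curve is smooth.


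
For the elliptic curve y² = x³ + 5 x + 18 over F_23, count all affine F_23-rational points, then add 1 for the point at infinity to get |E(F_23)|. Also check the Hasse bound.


Affine points = {(0, 8), (0, 15), (1, 1), (1, 22), (2, 6), (2, 17), (8, 8), (8, 15), (11, 1), (11, 22), (12, 9), (12, 14), (13, 7), (13, 16), (14, 7), (14, 16), (15, 8), (15, 15), (16, 10), (16, 13), (17, 5), (17, 18), (18, 11), (18, 12), (19, 7), (19, 16), (21, 0), (22, 9), (22, 14)}; affine count = 29; |E(F_23)| = 30.

Discriminant check: Δ ∝ 4a³ + 27b² = 4·5³ + 27·18² = 4·125 + 27·324 ≡ 2 (mod 23). Nonzero ⇒ E is nonsingular.
For each x ∈ F_23, compute rhs = x³ + 5·x + 18 mod 23, then count y ∈ F_23 with y² ≡ rhs.
  x = 0: rhs = 18, matching y values: 8, 15 (2 points).
  x = 1: rhs = 1, matching y values: 1, 22 (2 points).
  x = 2: rhs = 13, matching y values: 6, 17 (2 points).
  x = 3: rhs = 14, matching y values: none (0 points).
  x = 4: rhs = 10, matching y values: none (0 points).
  x = 5: rhs = 7, matching y values: none (0 points).
  x = 6: rhs = 11, matching y values: none (0 points).
  x = 7: rhs = 5, matching y values: none (0 points).
  x = 8: rhs = 18, matching y values: 8, 15 (2 points).
  x = 9: rhs = 10, matching y values: none (0 points).
  x = 10: rhs = 10, matching y values: none (0 points).
  x = 11: rhs = 1, matching y values: 1, 22 (2 points).
  x = 12: rhs = 12, matching y values: 9, 14 (2 points).
  x = 13: rhs = 3, matching y values: 7, 16 (2 points).
  x = 14: rhs = 3, matching y values: 7, 16 (2 points).
  x = 15: rhs = 18, matching y values: 8, 15 (2 points).
  x = 16: rhs = 8, matching y values: 10, 13 (2 points).
  x = 17: rhs = 2, matching y values: 5, 18 (2 points).
  x = 18: rhs = 6, matching y values: 11, 12 (2 points).
  x = 19: rhs = 3, matching y values: 7, 16 (2 points).
  x = 20: rhs = 22, matching y values: none (0 points).
  x = 21: rhs = 0, matching y values: 0 (1 points).
  x = 22: rhs = 12, matching y values: 9, 14 (2 points).
Total affine count: 29.
Full point count |E(F_23)| = 29 + 1 = 30.
Hasse bound: |30 − (23+1)| = |6| = 6 ≤ 2√23 ≈ 9.5917 ✓.


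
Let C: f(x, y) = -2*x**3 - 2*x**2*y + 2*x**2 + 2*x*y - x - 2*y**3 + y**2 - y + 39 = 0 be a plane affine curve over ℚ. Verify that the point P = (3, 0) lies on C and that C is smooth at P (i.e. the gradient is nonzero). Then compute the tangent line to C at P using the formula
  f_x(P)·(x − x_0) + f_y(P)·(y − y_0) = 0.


Tangent line at P: -43*x - 13*y + 129 = 0.

Step 1: f(3, 0) = 0, so P lies on C.
Step 2: partial derivatives
  f_x(x, y) = -6*x**2 - 4*x*y + 4*x + 2*y - 1, f_y(x, y) = -2*x**2 + 2*x - 6*y**2 + 2*y - 1.
  f_x(P) = -43, f_y(P) = -13 (gradient nonzero, so P is smooth).
Step 3: tangent line at P: -43·(x − 3) + -13·(y − 0) = 0.
Expanding: -43*x - 13*y + 129 = 0.


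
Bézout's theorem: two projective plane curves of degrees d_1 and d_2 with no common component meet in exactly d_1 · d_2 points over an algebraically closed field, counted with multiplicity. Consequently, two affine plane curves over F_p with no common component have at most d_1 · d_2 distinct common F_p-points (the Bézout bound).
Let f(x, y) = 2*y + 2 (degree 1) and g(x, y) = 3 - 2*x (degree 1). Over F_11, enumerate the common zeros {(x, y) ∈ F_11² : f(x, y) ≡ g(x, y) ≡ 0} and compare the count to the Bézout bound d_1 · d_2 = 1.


Common zeros: {(7, 10)}; count = 1; Bézout bound = 1.

deg(f) = 1, deg(g) = 1, so Bézout bound = 1.
Scan x ∈ F_11. For each x, list the y ∈ F_11 with f(x, y) ≡ 0 and those with g(x, y) ≡ 0 (mod 11); the common zeros in that column are the intersection.
  x = 0: f ≡ 0 at y ∈ {10}; g ≡ 0 at y ∈ ∅; common: ∅.
  x = 1: f ≡ 0 at y ∈ {10}; g ≡ 0 at y ∈ ∅; common: ∅.
  x = 2: f ≡ 0 at y ∈ {10}; g ≡ 0 at y ∈ ∅; common: ∅.
  x = 3: f ≡ 0 at y ∈ {10}; g ≡ 0 at y ∈ ∅; common: ∅.
  x = 4: f ≡ 0 at y ∈ {10}; g ≡ 0 at y ∈ ∅; common: ∅.
  x = 5: f ≡ 0 at y ∈ {10}; g ≡ 0 at y ∈ ∅; common: ∅.
  x = 6: f ≡ 0 at y ∈ {10}; g ≡ 0 at y ∈ ∅; common: ∅.
  x = 7: f ≡ 0 at y ∈ {10}; g ≡ 0 at y ∈ {0, 1, 2, 3, 4, 5, 6, 7, 8, 9, 10}; common: {10}.
  x = 8: f ≡ 0 at y ∈ {10}; g ≡ 0 at y ∈ ∅; common: ∅.
  x = 9: f ≡ 0 at y ∈ {10}; g ≡ 0 at y ∈ ∅; common: ∅.
  x = 10: f ≡ 0 at y ∈ {10}; g ≡ 0 at y ∈ ∅; common: ∅.
Collecting: common zeros = {(7, 10)}, so the count is 1.
Comparison with the Bézout bound: 1 ≤ 1 = deg(f)·deg(g), as expected for curves with no common component (the bound is attained).


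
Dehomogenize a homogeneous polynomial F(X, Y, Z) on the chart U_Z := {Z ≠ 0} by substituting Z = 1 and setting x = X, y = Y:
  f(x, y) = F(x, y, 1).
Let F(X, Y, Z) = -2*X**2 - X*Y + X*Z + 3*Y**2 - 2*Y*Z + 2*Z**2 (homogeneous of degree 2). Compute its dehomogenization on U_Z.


f(x, y) = -2*x**2 - x*y + x + 3*y**2 - 2*y + 2

On U_Z we set Z = 1. Each monomial c·X^i·Y^j·Z^k in F becomes c·x^i·y^j·1^k = c·x^i·y^j.
Substituting Z = 1: F(X, Y, 1) = -2*x**2 - x*y + x + 3*y**2 - 2*y + 2.
Note: deg(f) ≤ deg(F) = 2; strict inequality happens when F is divisible by Z (lost terms).


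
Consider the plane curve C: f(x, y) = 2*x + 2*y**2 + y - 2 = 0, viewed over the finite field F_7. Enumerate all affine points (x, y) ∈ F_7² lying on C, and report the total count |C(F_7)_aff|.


Affine F_7-points: {(1, 0), (1, 3), (3, 1), (3, 2), (4, 4), (4, 6), (5, 5)}; count = 7.

For each of the 49 pairs (x, y) ∈ F_7², evaluate f(x, y) mod 7. Record the zeros.
  x = 0: [0↦5, 1↦1, 2↦1, 3↦5, 4↦6, 5↦4, 6↦6]  zeros at y ∈ ∅
  x = 1: [0↦0, 1↦3, 2↦3, 3↦0, 4↦1, 5↦6, 6↦1]  zeros at y ∈ {0, 3}
  x = 2: [0↦2, 1↦5, 2↦5, 3↦2, 4↦3, 5↦1, 6↦3]  zeros at y ∈ ∅
  x = 3: [0↦4, 1↦0, 2↦0, 3↦4, 4↦5, 5↦3, 6↦5]  zeros at y ∈ {1, 2}
  x = 4: [0↦6, 1↦2, 2↦2, 3↦6, 4↦0, 5↦5, 6↦0]  zeros at y ∈ {4, 6}
  x = 5: [0↦1, 1↦4, 2↦4, 3↦1, 4↦2, 5↦0, 6↦2]  zeros at y ∈ {5}
  x = 6: [0↦3, 1↦6, 2↦6, 3↦3, 4↦4, 5↦2, 6↦4]  zeros at y ∈ ∅
Collecting zeros: affine points = {(1, 0), (1, 3), (3, 1), (3, 2), (4, 4), (4, 6), (5, 5)}.
Total count |C(F_7)_aff| = 7.


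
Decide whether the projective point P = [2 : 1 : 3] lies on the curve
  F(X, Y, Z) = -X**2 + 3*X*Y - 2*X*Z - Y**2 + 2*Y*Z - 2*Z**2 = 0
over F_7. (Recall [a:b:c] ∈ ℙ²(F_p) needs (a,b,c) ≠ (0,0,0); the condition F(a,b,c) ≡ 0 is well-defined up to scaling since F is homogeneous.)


F(2,1,3) ≡ 5 (mod 7); P is NOT on the curve.

Evaluate F(2, 1, 3) term-by-term (mod 7).
  -X**2 ↦ -1·4·1·1 = -4
  3*X*Y ↦ 3·2·1·1 = 6
  -2*X*Z ↦ -2·2·1·3 = -12
  -Y**2 ↦ -1·1·1·1 = -1
  2*Y*Z ↦ 2·1·1·3 = 6
  -2*Z**2 ↦ -2·1·1·9 = -18
Sum: F(2, 1, 3) = (-4) + (6) + (-12) + (-1) + (6) + (-18) = -23.
Reducing mod 7: -23 ≡ 5 (mod 7).
Since F(a, b, c) ≡ 5 ≠ 0 (mod 7), P does NOT lie on the curve.


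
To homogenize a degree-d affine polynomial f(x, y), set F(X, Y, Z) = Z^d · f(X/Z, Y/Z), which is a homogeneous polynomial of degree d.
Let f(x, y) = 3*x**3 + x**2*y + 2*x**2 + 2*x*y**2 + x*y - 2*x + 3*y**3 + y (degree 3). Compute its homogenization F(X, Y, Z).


F(X, Y, Z) = 3*X**3 + X**2*Y + 2*X**2*Z + 2*X*Y**2 + X*Y*Z - 2*X*Z**2 + 3*Y**3 + Y*Z**2

deg(f) = 3.
Substitute x = X/Z, y = Y/Z into f, then multiply by Z^3.
  monomial 3·x^3·y^0 ↦ 3·X^3·Y^0·Z^0.
  monomial 1·x^2·y^1 ↦ 1·X^2·Y^1·Z^0.
  monomial 2·x^2·y^0 ↦ 2·X^2·Y^0·Z^1.
  monomial 2·x^1·y^2 ↦ 2·X^1·Y^2·Z^0.
  monomial 1·x^1·y^1 ↦ 1·X^1·Y^1·Z^1.
  monomial -2·x^1·y^0 ↦ -2·X^1·Y^0·Z^2.
  monomial 3·x^0·y^3 ↦ 3·X^0·Y^3·Z^0.
  monomial 1·x^0·y^1 ↦ 1·X^0·Y^1·Z^2.
Collecting: F(X, Y, Z) = 3*X**3 + X**2*Y + 2*X**2*Z + 2*X*Y**2 + X*Y*Z - 2*X*Z**2 + 3*Y**3 + Y*Z**2.


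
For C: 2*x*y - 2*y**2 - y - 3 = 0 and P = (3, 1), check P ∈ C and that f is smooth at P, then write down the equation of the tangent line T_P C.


Tangent line at P: 2*x + y - 7 = 0.

Step 1: f(3, 1) = 0, so P lies on C.
Step 2: partial derivatives
  f_x(x, y) = 2*y, f_y(x, y) = 2*x - 4*y - 1.
  f_x(P) = 2, f_y(P) = 1 (gradient nonzero, so P is smooth).
Step 3: tangent line at P: 2·(x − 3) + 1·(y − 1) = 0.
Expanding: 2*x + y - 7 = 0.


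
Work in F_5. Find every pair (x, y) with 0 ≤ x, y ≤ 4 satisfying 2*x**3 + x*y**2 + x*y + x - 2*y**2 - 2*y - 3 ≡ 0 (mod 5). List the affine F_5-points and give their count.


Affine F_5-points: {(0, 2), (1, 0), (1, 4), (2, 0), (2, 1), (2, 2), (2, 3), (2, 4), (3, 2)}; count = 9.

For each of the 25 pairs (x, y) ∈ F_5², evaluate f(x, y) mod 5. Record the zeros.
  x = 0: [0↦2, 1↦3, 2↦0, 3↦3, 4↦2]  zeros at y ∈ {2}
  x = 1: [0↦0, 1↦3, 2↦4, 3↦3, 4↦0]  zeros at y ∈ {0, 4}
  x = 2: [0↦0, 1↦0, 2↦0, 3↦0, 4↦0]  zeros at y ∈ {0, 1, 2, 3, 4}
  x = 3: [0↦4, 1↦1, 2↦0, 3↦1, 4↦4]  zeros at y ∈ {2}
  x = 4: [0↦4, 1↦3, 2↦1, 3↦3, 4↦4]  zeros at y ∈ ∅
Collecting zeros: affine points = {(0, 2), (1, 0), (1, 4), (2, 0), (2, 1), (2, 2), (2, 3), (2, 4), (3, 2)}.
Total count |C(F_5)_aff| = 9.


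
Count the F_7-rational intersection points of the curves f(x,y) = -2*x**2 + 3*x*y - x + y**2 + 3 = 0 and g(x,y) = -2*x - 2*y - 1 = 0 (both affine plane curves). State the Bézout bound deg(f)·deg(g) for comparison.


Common zeros: {(2, 1)}; count = 1; Bézout bound = 2.

deg(f) = 2, deg(g) = 1, so Bézout bound = 2.
Scan x ∈ F_7. For each x, list the y ∈ F_7 with f(x, y) ≡ 0 and those with g(x, y) ≡ 0 (mod 7); the common zeros in that column are the intersection.
  x = 0: f ≡ 0 at y ∈ {2, 5}; g ≡ 0 at y ∈ {3}; common: ∅.
  x = 1: f ≡ 0 at y ∈ {0, 4}; g ≡ 0 at y ∈ {2}; common: ∅.
  x = 2: f ≡ 0 at y ∈ {0, 1}; g ≡ 0 at y ∈ {1}; common: {1}.
  x = 3: f ≡ 0 at y ∈ ∅; g ≡ 0 at y ∈ {0}; common: ∅.
  x = 4: f ≡ 0 at y ∈ ∅; g ≡ 0 at y ∈ {6}; common: ∅.
  x = 5: f ≡ 0 at y ∈ ∅; g ≡ 0 at y ∈ {5}; common: ∅.
  x = 6: f ≡ 0 at y ∈ {1, 2}; g ≡ 0 at y ∈ {4}; common: ∅.
Collecting: common zeros = {(2, 1)}, so the count is 1.
Comparison with the Bézout bound: 1 ≤ 2 = deg(f)·deg(g), as expected for curves with no common component (the affine F_7-count falls short of the bound because intersections may lie at infinity, over extension fields, or carry multiplicity).
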